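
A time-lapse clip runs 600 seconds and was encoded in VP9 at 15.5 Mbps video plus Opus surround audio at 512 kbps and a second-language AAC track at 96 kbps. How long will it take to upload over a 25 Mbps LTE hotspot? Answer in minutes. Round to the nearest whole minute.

6 minutes

Audio total: 512 + 96 = 608 kbps = 0.608 Mbps.
Total bitrate: 16.108 Mbps.
File: 16.108 Mbps × 600 s = 9664.8 Mb.
At 25 Mbps: 9664.8 / 25 = 386.6 s ≈ 6.44 minutes.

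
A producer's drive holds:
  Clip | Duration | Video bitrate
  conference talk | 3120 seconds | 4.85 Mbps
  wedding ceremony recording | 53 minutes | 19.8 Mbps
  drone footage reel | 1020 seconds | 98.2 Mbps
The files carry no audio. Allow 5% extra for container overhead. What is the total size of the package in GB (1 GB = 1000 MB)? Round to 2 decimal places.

23.40 GB

conference talk: 4.850 Mbps × 3120 s × 1.05 = 15888.6 Mb
wedding ceremony recording: 19.800 Mbps × 3180 s × 1.05 = 66112.2 Mb
drone footage reel: 98.200 Mbps × 1020 s × 1.05 = 105172.2 Mb
Total: 187173.0 Mb = 23396.6 MB.
= 23.40 GB.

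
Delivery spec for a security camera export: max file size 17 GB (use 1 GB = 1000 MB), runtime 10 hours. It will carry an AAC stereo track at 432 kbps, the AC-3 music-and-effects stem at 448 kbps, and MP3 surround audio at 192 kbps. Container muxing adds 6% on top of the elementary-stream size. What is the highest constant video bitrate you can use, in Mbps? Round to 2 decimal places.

Budget: 17 GB = 136000.0 Mb.
Stream payload after overhead: 136000.0 / 1.06 = 128301.9 Mb.
10 h = 36000 s
Total bitrate budget: 128301.9 Mb / 36000 s = 3.564 Mbps.
Audio total: 432 + 448 + 192 = 1072 kbps = 1.072 Mbps.
Video: 3.564 − 1.072 = 2.492 Mbps.

2.49 Mbps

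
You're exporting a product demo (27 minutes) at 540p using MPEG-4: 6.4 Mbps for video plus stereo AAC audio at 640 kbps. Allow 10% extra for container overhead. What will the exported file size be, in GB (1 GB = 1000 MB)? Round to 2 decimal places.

27 min = 1620 s
Audio: 640 kbps = 0.640 Mbps.
Total bitrate: 6.4 + 0.640 = 7.040 Mbps.
Stream data: 7.040 Mbps × 1620 s = 11404.8 Mb.
With 10% container overhead: ×1.10.
12,545 Mb ÷ 8 = 1,568 MB → 1.568 GB.

1.57 GB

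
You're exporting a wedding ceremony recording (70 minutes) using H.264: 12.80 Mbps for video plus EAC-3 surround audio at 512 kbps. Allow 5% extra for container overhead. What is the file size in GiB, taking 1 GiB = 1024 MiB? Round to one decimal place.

70 min = 4200 s
Audio: 512 kbps = 0.512 Mbps.
Total bitrate: 12.80 + 0.512 = 13.312 Mbps.
Stream data: 13.312 Mbps × 4200 s = 55910.4 Mb.
With 5% container overhead: ×1.05.
58,706 Mb = 7,338,240,000 bytes ÷ 1,073,741,824 = 6.834 GiB.

6.8 GiB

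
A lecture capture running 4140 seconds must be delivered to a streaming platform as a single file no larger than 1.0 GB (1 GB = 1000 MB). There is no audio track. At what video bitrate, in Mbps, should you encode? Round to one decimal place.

Budget: 1.0 GB = 8000.0 Mb.
Total bitrate budget: 8000.0 Mb / 4140 s = 1.932 Mbps.

1.9 Mbps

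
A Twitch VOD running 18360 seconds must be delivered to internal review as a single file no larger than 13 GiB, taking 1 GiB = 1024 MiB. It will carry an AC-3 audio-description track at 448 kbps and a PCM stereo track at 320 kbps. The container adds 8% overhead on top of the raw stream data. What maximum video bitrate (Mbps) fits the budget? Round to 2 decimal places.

4.86 Mbps

Budget: 13 GiB = 111669.1 Mb.
Stream payload after overhead: 111669.1 / 1.08 = 103397.4 Mb.
Total bitrate budget: 103397.4 Mb / 18360 s = 5.632 Mbps.
Audio total: 448 + 320 = 768 kbps = 0.768 Mbps.
Video: 5.632 − 0.768 = 4.864 Mbps.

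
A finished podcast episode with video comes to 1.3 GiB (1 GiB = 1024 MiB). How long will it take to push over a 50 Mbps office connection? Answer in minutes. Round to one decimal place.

File: 1.3 GiB = 11166.9 Mb.
At 50 Mbps: 11166.9 / 50 = 223.3 s ≈ 3.72 minutes.

3.7 minutes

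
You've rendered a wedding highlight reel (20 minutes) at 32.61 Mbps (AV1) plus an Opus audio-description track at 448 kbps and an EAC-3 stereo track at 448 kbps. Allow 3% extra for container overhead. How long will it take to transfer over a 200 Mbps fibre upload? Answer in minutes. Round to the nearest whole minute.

3 minutes

20 min = 1200 s
Audio total: 448 + 448 = 896 kbps = 0.896 Mbps.
Total bitrate: 33.506 Mbps.
File: 33.506 Mbps × 1200 s = 40207.2 Mb.
With 3% container overhead: ×1.03. → 41413.4 Mb.
At 200 Mbps: 41413.4 / 200 = 207.1 s ≈ 3.45 minutes.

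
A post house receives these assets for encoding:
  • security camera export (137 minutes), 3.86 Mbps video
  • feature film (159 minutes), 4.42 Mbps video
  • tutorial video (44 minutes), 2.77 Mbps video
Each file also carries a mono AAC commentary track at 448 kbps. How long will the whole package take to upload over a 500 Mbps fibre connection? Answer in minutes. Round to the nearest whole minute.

3 minutes

Audio: 448 kbps = 0.448 Mbps.
security camera export: 4.308 Mbps × 8220 s = 35411.8 Mb
feature film: 4.868 Mbps × 9540 s = 46440.7 Mb
tutorial video: 3.218 Mbps × 2640 s = 8495.5 Mb
Total: 90348.0 Mb = 11293.5 MB.
At 500 Mbps: 90348.0 / 500 = 181 s ≈ 3.01 minutes.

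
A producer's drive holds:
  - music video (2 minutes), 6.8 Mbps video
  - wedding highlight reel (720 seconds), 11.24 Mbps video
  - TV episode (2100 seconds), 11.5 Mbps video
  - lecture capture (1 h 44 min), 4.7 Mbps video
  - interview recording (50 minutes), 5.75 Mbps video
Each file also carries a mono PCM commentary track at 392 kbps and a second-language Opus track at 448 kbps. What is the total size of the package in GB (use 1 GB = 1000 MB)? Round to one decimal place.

11.2 GB

Audio total: 392 + 448 = 840 kbps = 0.840 Mbps.
music video: 7.640 Mbps × 120 s = 916.8 Mb
wedding highlight reel: 12.080 Mbps × 720 s = 8697.6 Mb
TV episode: 12.340 Mbps × 2100 s = 25914.0 Mb
lecture capture: 5.540 Mbps × 6240 s = 34569.6 Mb
interview recording: 6.590 Mbps × 3000 s = 19770.0 Mb
Total: 89868.0 Mb = 11233.5 MB.
= 11.23 GB.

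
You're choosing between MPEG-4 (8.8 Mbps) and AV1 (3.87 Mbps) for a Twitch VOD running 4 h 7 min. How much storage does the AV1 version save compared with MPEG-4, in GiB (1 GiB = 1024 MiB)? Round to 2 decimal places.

4 h 7 min = 247 min = 14820 s
MPEG-4: 8.800 Mbps × 14820 s = 130416.0 Mb = 15.182 GiB.
AV1: 3.870 Mbps × 14820 s = 57353.4 Mb = 6.677 GiB.
Saving: 15.182 − 6.677 = 8.506 GiB.

8.51 GiB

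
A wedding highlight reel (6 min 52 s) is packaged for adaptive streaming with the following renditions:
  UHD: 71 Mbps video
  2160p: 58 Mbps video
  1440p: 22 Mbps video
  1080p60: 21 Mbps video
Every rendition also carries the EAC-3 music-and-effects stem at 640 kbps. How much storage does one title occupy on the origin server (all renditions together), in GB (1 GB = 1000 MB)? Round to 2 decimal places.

8.99 GB

6 min 52 s = 412 s
Audio: 640 kbps = 0.640 Mbps.
Sum of rendition bitrates: (71+0.640) + (58+0.640) + (22+0.640) + (21+0.640) = 174.560 Mbps.
× 412 s = 71,919 Mb = 8,990 MB = 8.990 GB.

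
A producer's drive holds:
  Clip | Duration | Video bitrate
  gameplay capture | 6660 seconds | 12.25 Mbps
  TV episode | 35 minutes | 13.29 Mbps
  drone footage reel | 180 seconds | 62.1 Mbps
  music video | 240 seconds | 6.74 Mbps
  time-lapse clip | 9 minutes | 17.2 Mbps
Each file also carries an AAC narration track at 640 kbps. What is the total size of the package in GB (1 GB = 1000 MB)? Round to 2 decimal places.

17.22 GB

Audio: 640 kbps = 0.640 Mbps.
gameplay capture: 12.890 Mbps × 6660 s = 85847.4 Mb
TV episode: 13.930 Mbps × 2100 s = 29253.0 Mb
drone footage reel: 62.740 Mbps × 180 s = 11293.2 Mb
music video: 7.380 Mbps × 240 s = 1771.2 Mb
time-lapse clip: 17.840 Mbps × 540 s = 9633.6 Mb
Total: 137798.4 Mb = 17224.8 MB.
= 17.22 GB.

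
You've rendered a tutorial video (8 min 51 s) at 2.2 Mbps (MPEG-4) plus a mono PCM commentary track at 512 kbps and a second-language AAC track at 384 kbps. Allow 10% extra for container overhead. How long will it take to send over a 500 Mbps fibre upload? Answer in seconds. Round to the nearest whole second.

8 min 51 s = 531 s
Audio total: 512 + 384 = 896 kbps = 0.896 Mbps.
Total bitrate: 3.096 Mbps.
File: 3.096 Mbps × 531 s = 1644.0 Mb.
With 10% container overhead: ×1.10. → 1808.4 Mb.
At 500 Mbps: 1808.4 / 500 = 3.6 s ≈ 3.62 seconds.

4 seconds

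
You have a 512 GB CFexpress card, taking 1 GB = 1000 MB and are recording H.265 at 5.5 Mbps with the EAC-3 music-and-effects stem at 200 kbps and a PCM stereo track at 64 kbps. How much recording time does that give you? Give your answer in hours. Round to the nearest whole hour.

Audio total: 200 + 64 = 264 kbps = 0.264 Mbps.
Total bitrate: 5.5 + 0.264 = 5.764 Mbps.
Capacity: 512 GB = 4,096,000 Mb.
Recording time: 4,096,000 / 5.764 = 710,618 s ≈ 197 hours.

197 hours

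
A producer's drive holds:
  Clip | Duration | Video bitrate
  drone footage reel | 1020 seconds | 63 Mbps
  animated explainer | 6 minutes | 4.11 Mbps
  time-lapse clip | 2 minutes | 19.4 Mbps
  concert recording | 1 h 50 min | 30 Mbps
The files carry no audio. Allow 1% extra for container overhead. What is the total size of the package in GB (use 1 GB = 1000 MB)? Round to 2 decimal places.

33.59 GB

drone footage reel: 63.000 Mbps × 1020 s × 1.01 = 64902.6 Mb
animated explainer: 4.110 Mbps × 360 s × 1.01 = 1494.4 Mb
time-lapse clip: 19.400 Mbps × 120 s × 1.01 = 2351.3 Mb
concert recording: 30.000 Mbps × 6600 s × 1.01 = 199980.0 Mb
Total: 268728.3 Mb = 33591.0 MB.
= 33.59 GB.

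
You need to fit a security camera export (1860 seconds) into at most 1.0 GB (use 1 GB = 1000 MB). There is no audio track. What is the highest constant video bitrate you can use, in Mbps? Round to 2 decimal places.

4.30 Mbps

Budget: 1.0 GB = 8000.0 Mb.
Total bitrate budget: 8000.0 Mb / 1860 s = 4.301 Mbps.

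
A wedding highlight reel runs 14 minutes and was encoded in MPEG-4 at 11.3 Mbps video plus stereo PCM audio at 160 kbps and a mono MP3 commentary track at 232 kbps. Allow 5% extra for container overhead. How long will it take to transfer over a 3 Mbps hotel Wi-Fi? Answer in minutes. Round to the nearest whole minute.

14 min = 840 s
Audio total: 160 + 232 = 392 kbps = 0.392 Mbps.
Total bitrate: 11.692 Mbps.
File: 11.692 Mbps × 840 s = 9821.3 Mb.
With 5% container overhead: ×1.05. → 10312.3 Mb.
At 3 Mbps: 10312.3 / 3 = 3437.4 s ≈ 57.3 minutes.

57 minutes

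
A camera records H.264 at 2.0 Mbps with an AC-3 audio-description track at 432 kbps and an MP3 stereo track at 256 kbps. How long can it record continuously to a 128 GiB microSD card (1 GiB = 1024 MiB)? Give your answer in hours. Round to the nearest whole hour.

114 hours

Audio total: 432 + 256 = 688 kbps = 0.688 Mbps.
Total bitrate: 2.0 + 0.688 = 2.688 Mbps.
Capacity: 128 GiB = 1,099,512 Mb.
Recording time: 1,099,512 / 2.688 = 409,045 s ≈ 114 hours.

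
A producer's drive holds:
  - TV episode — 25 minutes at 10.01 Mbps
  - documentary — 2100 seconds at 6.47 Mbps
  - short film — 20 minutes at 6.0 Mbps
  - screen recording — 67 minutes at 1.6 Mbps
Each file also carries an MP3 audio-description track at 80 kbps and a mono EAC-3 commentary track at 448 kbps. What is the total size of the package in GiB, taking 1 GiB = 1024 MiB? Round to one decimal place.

5.5 GiB

Audio total: 80 + 448 = 528 kbps = 0.528 Mbps.
TV episode: 10.538 Mbps × 1500 s = 15807.0 Mb
documentary: 6.998 Mbps × 2100 s = 14695.8 Mb
short film: 6.528 Mbps × 1200 s = 7833.6 Mb
screen recording: 2.128 Mbps × 4020 s = 8554.6 Mb
Total: 46891.0 Mb = 5861.4 MB.
= 5.459 GiB.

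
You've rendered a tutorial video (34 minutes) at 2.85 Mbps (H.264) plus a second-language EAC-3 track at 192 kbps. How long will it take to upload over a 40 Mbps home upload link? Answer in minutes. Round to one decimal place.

34 min = 2040 s
Audio: 192 kbps = 0.192 Mbps.
Total bitrate: 3.042 Mbps.
File: 3.042 Mbps × 2040 s = 6205.7 Mb.
At 40 Mbps: 6205.7 / 40 = 155.1 s ≈ 2.59 minutes.

2.6 minutes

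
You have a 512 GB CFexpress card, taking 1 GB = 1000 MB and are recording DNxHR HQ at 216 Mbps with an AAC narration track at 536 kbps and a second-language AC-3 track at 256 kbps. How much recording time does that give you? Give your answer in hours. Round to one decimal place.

5.2 hours

Audio total: 536 + 256 = 792 kbps = 0.792 Mbps.
Total bitrate: 216 + 0.792 = 216.792 Mbps.
Capacity: 512 GB = 4,096,000 Mb.
Recording time: 4,096,000 / 216.792 = 18,894 s ≈ 5.25 hours.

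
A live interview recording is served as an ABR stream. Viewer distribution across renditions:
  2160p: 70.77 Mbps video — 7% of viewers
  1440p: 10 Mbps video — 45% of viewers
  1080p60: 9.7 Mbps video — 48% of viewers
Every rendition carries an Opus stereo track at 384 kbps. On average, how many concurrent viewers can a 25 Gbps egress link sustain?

1724

Audio: 384 kbps = 0.384 Mbps.
Average per-viewer bitrate: 0.07×71.154 + 0.45×10.384 + 0.48×10.084 = 14.494 Mbps.
25 Gbps = 25,000 Mbps; 25,000 / 14.494 = 1724.86 → 1724.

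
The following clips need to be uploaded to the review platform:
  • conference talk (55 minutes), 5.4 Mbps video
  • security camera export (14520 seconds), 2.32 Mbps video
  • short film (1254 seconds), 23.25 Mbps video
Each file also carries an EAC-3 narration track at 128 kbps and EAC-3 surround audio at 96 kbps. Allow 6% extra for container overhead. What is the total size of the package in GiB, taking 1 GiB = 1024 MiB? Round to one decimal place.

10.5 GiB

Audio total: 128 + 96 = 224 kbps = 0.224 Mbps.
conference talk: 5.624 Mbps × 3300 s × 1.06 = 19672.8 Mb
security camera export: 2.544 Mbps × 14520 s × 1.06 = 39155.2 Mb
short film: 23.474 Mbps × 1254 s × 1.06 = 31202.6 Mb
Total: 90030.5 Mb = 11253.8 MB.
= 10.48 GiB.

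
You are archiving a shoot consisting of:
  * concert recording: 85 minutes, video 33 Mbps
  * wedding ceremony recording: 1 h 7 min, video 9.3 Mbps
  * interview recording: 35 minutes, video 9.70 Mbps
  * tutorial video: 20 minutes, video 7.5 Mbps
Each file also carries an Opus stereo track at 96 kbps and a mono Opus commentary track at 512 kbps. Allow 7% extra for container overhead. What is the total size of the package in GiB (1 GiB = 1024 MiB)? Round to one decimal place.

30.2 GiB

Audio total: 96 + 512 = 608 kbps = 0.608 Mbps.
concert recording: 33.608 Mbps × 5100 s × 1.07 = 183398.9 Mb
wedding ceremony recording: 9.908 Mbps × 4020 s × 1.07 = 42618.3 Mb
interview recording: 10.308 Mbps × 2100 s × 1.07 = 23162.1 Mb
tutorial video: 8.108 Mbps × 1200 s × 1.07 = 10410.7 Mb
Total: 259589.9 Mb = 32448.7 MB.
= 30.22 GiB.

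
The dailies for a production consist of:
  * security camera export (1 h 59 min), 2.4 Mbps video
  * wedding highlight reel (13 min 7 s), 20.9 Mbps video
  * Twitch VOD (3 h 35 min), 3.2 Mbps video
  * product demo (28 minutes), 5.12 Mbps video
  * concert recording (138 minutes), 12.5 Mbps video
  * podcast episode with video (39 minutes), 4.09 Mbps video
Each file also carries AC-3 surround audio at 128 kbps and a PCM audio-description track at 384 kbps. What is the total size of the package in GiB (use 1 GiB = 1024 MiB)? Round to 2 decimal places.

Audio total: 128 + 384 = 512 kbps = 0.512 Mbps.
security camera export: 2.912 Mbps × 7140 s = 20791.7 Mb
wedding highlight reel: 21.412 Mbps × 787 s = 16851.2 Mb
Twitch VOD: 3.712 Mbps × 12900 s = 47884.8 Mb
product demo: 5.632 Mbps × 1680 s = 9461.8 Mb
concert recording: 13.012 Mbps × 8280 s = 107739.4 Mb
podcast episode with video: 4.602 Mbps × 2340 s = 10768.7 Mb
Total: 213497.5 Mb = 26687.2 MB.
= 24.85 GiB.

24.85 GiB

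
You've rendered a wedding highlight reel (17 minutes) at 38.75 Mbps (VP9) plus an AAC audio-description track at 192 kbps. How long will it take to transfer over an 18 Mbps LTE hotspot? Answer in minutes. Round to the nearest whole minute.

17 min = 1020 s
Audio: 192 kbps = 0.192 Mbps.
Total bitrate: 38.942 Mbps.
File: 38.942 Mbps × 1020 s = 39720.8 Mb.
At 18 Mbps: 39720.8 / 18 = 2206.7 s ≈ 36.8 minutes.

37 minutes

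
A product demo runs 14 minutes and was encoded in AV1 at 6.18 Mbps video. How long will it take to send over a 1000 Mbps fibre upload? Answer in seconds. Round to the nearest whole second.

14 min = 840 s
File: 6.180 Mbps × 840 s = 5191.2 Mb.
At 1000 Mbps: 5191.2 / 1000 = 5.2 s ≈ 5.19 seconds.

5 seconds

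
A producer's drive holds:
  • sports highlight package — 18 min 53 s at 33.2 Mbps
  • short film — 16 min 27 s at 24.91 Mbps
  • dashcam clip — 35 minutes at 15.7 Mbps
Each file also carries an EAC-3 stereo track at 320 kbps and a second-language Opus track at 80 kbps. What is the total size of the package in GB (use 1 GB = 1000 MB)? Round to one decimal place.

Audio total: 320 + 80 = 400 kbps = 0.400 Mbps.
sports highlight package: 33.600 Mbps × 1133 s = 38068.8 Mb
short film: 25.310 Mbps × 987 s = 24981.0 Mb
dashcam clip: 16.100 Mbps × 2100 s = 33810.0 Mb
Total: 96859.8 Mb = 12107.5 MB.
= 12.11 GB.

12.1 GB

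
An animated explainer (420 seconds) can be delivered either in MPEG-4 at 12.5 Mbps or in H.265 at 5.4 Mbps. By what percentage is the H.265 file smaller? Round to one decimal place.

56.8%

MPEG-4: 12.500 Mbps × 420 s = 5250.0 Mb = 0.611 GiB.
H.265: 5.400 Mbps × 420 s = 2268.0 Mb = 0.264 GiB.
Reduction: (1 − 0.264/0.611) × 100 = 56.80%.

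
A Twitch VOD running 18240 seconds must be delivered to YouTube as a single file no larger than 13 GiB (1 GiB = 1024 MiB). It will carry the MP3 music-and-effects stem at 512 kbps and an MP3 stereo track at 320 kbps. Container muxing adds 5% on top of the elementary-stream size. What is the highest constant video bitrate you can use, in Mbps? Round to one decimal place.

5.0 Mbps

Budget: 13 GiB = 111669.1 Mb.
Stream payload after overhead: 111669.1 / 1.05 = 106351.6 Mb.
Total bitrate budget: 106351.6 Mb / 18240 s = 5.831 Mbps.
Audio total: 512 + 320 = 832 kbps = 0.832 Mbps.
Video: 5.831 − 0.832 = 4.999 Mbps.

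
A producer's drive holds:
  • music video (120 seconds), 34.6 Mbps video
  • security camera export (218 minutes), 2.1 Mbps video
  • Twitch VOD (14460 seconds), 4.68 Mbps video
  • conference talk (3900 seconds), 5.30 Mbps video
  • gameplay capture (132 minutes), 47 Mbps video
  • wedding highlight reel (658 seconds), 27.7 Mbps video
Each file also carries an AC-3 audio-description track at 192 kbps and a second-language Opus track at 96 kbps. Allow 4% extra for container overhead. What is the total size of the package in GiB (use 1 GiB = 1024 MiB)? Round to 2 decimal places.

63.20 GiB

Audio total: 192 + 96 = 288 kbps = 0.288 Mbps.
music video: 34.888 Mbps × 120 s × 1.04 = 4354.0 Mb
security camera export: 2.388 Mbps × 13080 s × 1.04 = 32484.4 Mb
Twitch VOD: 4.968 Mbps × 14460 s × 1.04 = 74710.8 Mb
conference talk: 5.588 Mbps × 3900 s × 1.04 = 22664.9 Mb
gameplay capture: 47.288 Mbps × 7920 s × 1.04 = 389501.8 Mb
wedding highlight reel: 27.988 Mbps × 658 s × 1.04 = 19152.7 Mb
Total: 542868.7 Mb = 67858.6 MB.
= 63.20 GiB.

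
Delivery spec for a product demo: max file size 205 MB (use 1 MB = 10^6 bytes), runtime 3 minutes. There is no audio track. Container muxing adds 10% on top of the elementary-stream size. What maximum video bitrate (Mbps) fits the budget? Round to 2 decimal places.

Budget: 205 MB = 1640.0 Mb.
Stream payload after overhead: 1640.0 / 1.10 = 1490.9 Mb.
3 min = 180 s
Total bitrate budget: 1490.9 Mb / 180 s = 8.283 Mbps.

8.28 Mbps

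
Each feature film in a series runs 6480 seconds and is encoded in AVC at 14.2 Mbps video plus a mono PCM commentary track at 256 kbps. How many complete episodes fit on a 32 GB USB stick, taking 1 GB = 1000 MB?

2

Audio: 256 kbps = 0.256 Mbps.
Total bitrate: 14.456 Mbps.
Per item: 14.456 Mbps × 6480 s = 93,675 Mb = 11,709 MB.
Capacity: 32 GB = 256,000 Mb; 2.73 items → 2 complete.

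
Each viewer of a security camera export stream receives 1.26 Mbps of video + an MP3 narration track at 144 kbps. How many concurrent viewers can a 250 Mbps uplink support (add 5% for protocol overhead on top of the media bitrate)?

169

Audio: 144 kbps = 0.144 Mbps.
Per-viewer media rate: 1.404 Mbps.
On the wire with 5% overhead: 1.474 Mbps.
250 Mbps = 250.0 Mbps; 250.0 / 1.474 = 169.58 → 169 viewers.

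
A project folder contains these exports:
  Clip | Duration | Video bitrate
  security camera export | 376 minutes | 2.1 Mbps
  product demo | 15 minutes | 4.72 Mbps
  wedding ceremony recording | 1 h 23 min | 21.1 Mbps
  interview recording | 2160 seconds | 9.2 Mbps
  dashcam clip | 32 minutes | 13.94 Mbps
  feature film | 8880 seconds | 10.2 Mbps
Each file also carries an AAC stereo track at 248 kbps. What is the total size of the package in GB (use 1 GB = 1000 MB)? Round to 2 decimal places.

Audio: 248 kbps = 0.248 Mbps.
security camera export: 2.348 Mbps × 22560 s = 52970.9 Mb
product demo: 4.968 Mbps × 900 s = 4471.2 Mb
wedding ceremony recording: 21.348 Mbps × 4980 s = 106313.0 Mb
interview recording: 9.448 Mbps × 2160 s = 20407.7 Mb
dashcam clip: 14.188 Mbps × 1920 s = 27241.0 Mb
feature film: 10.448 Mbps × 8880 s = 92778.2 Mb
Total: 304182.0 Mb = 38022.8 MB.
= 38.02 GB.

38.02 GB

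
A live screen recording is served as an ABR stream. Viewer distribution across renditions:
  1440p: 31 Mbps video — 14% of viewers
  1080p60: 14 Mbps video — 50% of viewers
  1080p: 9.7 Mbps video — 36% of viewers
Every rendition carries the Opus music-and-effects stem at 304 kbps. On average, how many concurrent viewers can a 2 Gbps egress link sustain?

Audio: 304 kbps = 0.304 Mbps.
Average per-viewer bitrate: 0.14×31.304 + 0.50×14.304 + 0.36×10.004 = 15.136 Mbps.
2 Gbps = 2,000 Mbps; 2,000 / 15.136 = 132.14 → 132.

132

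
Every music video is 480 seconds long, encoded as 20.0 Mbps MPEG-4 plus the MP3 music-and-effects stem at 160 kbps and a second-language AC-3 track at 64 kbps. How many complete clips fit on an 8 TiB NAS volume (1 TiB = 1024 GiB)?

7248

Audio total: 160 + 64 = 224 kbps = 0.224 Mbps.
Total bitrate: 20.224 Mbps.
Per item: 20.224 Mbps × 480 s = 9,708 Mb = 1,213 MB.
Capacity: 8 TiB = 70,368,744 Mb; 7248.89 items → 7248 complete.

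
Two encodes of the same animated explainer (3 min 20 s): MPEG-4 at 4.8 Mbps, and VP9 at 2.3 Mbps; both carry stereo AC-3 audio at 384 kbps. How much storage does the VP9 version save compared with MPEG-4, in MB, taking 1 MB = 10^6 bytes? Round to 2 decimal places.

62.50 MB

3 min 20 s = 200 s
Audio: 384 kbps = 0.384 Mbps.
MPEG-4: 5.184 Mbps × 200 s = 1036.8 Mb = 129.600 MB.
VP9: 2.684 Mbps × 200 s = 536.8 Mb = 67.100 MB.
Saving: 129.600 − 67.100 = 62.500 MB.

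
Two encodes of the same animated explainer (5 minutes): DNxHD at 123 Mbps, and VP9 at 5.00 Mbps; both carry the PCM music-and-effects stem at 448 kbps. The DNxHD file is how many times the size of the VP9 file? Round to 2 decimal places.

22.66

5 min = 300 s
Audio: 448 kbps = 0.448 Mbps.
DNxHD: 123.448 Mbps × 300 s = 37034.4 Mb = 4.629 GB.
VP9: 5.448 Mbps × 300 s = 1634.4 Mb = 0.204 GB.
Ratio: 4.629 / 0.204 = 22.659.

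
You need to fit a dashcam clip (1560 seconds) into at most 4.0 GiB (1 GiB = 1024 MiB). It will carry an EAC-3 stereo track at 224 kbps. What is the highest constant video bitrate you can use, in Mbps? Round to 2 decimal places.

21.80 Mbps

Budget: 4.0 GiB = 34359.7 Mb.
Total bitrate budget: 34359.7 Mb / 1560 s = 22.025 Mbps.
Audio: 224 kbps = 0.224 Mbps.
Video: 22.025 − 0.224 = 21.801 Mbps.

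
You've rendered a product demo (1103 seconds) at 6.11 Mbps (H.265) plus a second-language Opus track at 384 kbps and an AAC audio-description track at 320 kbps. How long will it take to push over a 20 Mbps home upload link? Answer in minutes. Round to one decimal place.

6.3 minutes

Audio total: 384 + 320 = 704 kbps = 0.704 Mbps.
Total bitrate: 6.814 Mbps.
File: 6.814 Mbps × 1103 s = 7515.8 Mb.
At 20 Mbps: 7515.8 / 20 = 375.8 s ≈ 6.26 minutes.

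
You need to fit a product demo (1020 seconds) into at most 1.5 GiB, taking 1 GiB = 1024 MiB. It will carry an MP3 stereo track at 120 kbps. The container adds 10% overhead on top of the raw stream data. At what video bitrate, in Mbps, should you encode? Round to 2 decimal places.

11.36 Mbps

Budget: 1.5 GiB = 12884.9 Mb.
Stream payload after overhead: 12884.9 / 1.10 = 11713.5 Mb.
Total bitrate budget: 11713.5 Mb / 1020 s = 11.484 Mbps.
Audio: 120 kbps = 0.120 Mbps.
Video: 11.484 − 0.120 = 11.364 Mbps.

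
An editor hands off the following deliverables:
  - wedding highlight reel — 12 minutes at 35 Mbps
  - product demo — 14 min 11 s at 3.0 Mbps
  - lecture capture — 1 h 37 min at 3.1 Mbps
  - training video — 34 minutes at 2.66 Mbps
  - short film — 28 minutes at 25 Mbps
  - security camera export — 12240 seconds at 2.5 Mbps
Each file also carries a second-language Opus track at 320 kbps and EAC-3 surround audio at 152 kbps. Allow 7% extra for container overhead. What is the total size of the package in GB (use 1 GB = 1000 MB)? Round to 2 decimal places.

18.04 GB

Audio total: 320 + 152 = 472 kbps = 0.472 Mbps.
wedding highlight reel: 35.472 Mbps × 720 s × 1.07 = 27327.6 Mb
product demo: 3.472 Mbps × 851 s × 1.07 = 3161.5 Mb
lecture capture: 3.572 Mbps × 5820 s × 1.07 = 22244.3 Mb
training video: 3.132 Mbps × 2040 s × 1.07 = 6836.5 Mb
short film: 25.472 Mbps × 1680 s × 1.07 = 45788.5 Mb
security camera export: 2.972 Mbps × 12240 s × 1.07 = 38923.7 Mb
Total: 144282.1 Mb = 18035.3 MB.
= 18.04 GB.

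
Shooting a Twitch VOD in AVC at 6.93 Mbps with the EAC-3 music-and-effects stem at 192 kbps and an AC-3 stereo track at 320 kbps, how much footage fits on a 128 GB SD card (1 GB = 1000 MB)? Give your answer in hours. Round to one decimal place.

Audio total: 192 + 320 = 512 kbps = 0.512 Mbps.
Total bitrate: 6.93 + 0.512 = 7.442 Mbps.
Capacity: 128 GB = 1,024,000 Mb.
Recording time: 1,024,000 / 7.442 = 137,597 s ≈ 38.2 hours.

38.2 hours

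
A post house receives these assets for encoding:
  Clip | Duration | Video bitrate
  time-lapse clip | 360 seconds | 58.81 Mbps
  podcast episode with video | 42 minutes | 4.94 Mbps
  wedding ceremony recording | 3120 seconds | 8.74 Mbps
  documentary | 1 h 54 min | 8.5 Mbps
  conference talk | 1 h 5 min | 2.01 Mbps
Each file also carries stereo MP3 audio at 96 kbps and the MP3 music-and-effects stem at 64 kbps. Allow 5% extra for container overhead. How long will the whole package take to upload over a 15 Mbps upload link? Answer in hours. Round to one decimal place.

Audio total: 96 + 64 = 160 kbps = 0.160 Mbps.
time-lapse clip: 58.970 Mbps × 360 s × 1.05 = 22290.7 Mb
podcast episode with video: 5.100 Mbps × 2520 s × 1.05 = 13494.6 Mb
wedding ceremony recording: 8.900 Mbps × 3120 s × 1.05 = 29156.4 Mb
documentary: 8.660 Mbps × 6840 s × 1.05 = 62196.1 Mb
conference talk: 2.170 Mbps × 3900 s × 1.05 = 8886.1 Mb
Total: 136023.9 Mb = 17003.0 MB.
At 15 Mbps: 136023.9 / 15 = 9068 s ≈ 2.52 hours.

2.5 hours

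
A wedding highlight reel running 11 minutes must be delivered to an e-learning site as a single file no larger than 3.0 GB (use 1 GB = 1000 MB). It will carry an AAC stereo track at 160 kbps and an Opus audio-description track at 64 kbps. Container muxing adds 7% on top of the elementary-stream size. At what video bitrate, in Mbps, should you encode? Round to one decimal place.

33.8 Mbps

Budget: 3.0 GB = 24000.0 Mb.
Stream payload after overhead: 24000.0 / 1.07 = 22429.9 Mb.
11 min = 660 s
Total bitrate budget: 22429.9 Mb / 660 s = 33.985 Mbps.
Audio total: 160 + 64 = 224 kbps = 0.224 Mbps.
Video: 33.985 − 0.224 = 33.761 Mbps.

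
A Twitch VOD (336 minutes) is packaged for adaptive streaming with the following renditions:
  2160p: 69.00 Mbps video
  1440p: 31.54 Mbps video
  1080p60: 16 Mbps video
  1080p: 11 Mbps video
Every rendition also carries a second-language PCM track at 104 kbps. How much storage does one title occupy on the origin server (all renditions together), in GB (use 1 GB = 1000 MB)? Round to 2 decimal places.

336 min = 20160 s
Audio: 104 kbps = 0.104 Mbps.
Sum of rendition bitrates: (69.00+0.104) + (31.54+0.104) + (16+0.104) + (11+0.104) = 127.956 Mbps.
× 20160 s = 2,579,593 Mb = 322,449 MB = 322.4 GB.

322.45 GB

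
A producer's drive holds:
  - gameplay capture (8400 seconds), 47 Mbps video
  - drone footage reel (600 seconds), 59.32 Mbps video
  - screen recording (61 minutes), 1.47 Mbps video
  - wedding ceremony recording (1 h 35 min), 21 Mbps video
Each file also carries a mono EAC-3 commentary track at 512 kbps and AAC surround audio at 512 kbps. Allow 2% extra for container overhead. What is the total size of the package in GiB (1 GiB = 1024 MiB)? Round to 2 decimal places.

Audio total: 512 + 512 = 1024 kbps = 1.024 Mbps.
gameplay capture: 48.024 Mbps × 8400 s × 1.02 = 411469.6 Mb
drone footage reel: 60.344 Mbps × 600 s × 1.02 = 36930.5 Mb
screen recording: 2.494 Mbps × 3660 s × 1.02 = 9310.6 Mb
wedding ceremony recording: 22.024 Mbps × 5700 s × 1.02 = 128047.5 Mb
Total: 585758.3 Mb = 73219.8 MB.
= 68.19 GiB.

68.19 GiB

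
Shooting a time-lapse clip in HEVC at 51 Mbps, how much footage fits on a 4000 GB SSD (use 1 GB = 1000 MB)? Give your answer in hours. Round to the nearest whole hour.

Capacity: 4000 GB = 32,000,000 Mb.
Recording time: 32,000,000 / 51.000 = 627,451 s ≈ 174 hours.

174 hours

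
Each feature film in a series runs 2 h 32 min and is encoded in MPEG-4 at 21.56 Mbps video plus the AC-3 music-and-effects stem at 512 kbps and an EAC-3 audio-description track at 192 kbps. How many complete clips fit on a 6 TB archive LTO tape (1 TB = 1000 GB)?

2 h 32 min = 152 min = 9120 s
Audio total: 512 + 192 = 704 kbps = 0.704 Mbps.
Total bitrate: 22.264 Mbps.
Per item: 22.264 Mbps × 9120 s = 203,048 Mb = 25,381 MB.
Capacity: 6 TB = 48,000,000 Mb; 236.40 items → 236 complete.

236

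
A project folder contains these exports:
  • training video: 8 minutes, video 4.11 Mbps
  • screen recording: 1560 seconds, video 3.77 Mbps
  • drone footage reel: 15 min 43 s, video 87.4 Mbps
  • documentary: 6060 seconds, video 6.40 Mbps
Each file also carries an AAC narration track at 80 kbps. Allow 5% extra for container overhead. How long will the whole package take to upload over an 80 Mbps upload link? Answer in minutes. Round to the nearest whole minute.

28 minutes

Audio: 80 kbps = 0.080 Mbps.
training video: 4.190 Mbps × 480 s × 1.05 = 2111.8 Mb
screen recording: 3.850 Mbps × 1560 s × 1.05 = 6306.3 Mb
drone footage reel: 87.480 Mbps × 943 s × 1.05 = 86618.3 Mb
documentary: 6.480 Mbps × 6060 s × 1.05 = 41232.2 Mb
Total: 136268.6 Mb = 17033.6 MB.
At 80 Mbps: 136268.6 / 80 = 1703 s ≈ 28.4 minutes.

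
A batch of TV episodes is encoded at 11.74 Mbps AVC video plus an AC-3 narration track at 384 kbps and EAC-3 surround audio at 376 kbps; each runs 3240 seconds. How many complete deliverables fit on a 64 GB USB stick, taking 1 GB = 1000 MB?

12

Audio total: 384 + 376 = 760 kbps = 0.760 Mbps.
Total bitrate: 12.500 Mbps.
Per item: 12.500 Mbps × 3240 s = 40,500 Mb = 5,062 MB.
Capacity: 64 GB = 512,000 Mb; 12.64 items → 12 complete.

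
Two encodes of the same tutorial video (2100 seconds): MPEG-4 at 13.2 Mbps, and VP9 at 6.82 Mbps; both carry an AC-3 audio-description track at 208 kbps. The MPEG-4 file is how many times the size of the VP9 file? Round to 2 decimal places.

1.91

Audio: 208 kbps = 0.208 Mbps.
MPEG-4: 13.408 Mbps × 2100 s = 28156.8 Mb = 3.520 GB.
VP9: 7.028 Mbps × 2100 s = 14758.8 Mb = 1.845 GB.
Ratio: 3.520 / 1.845 = 1.908.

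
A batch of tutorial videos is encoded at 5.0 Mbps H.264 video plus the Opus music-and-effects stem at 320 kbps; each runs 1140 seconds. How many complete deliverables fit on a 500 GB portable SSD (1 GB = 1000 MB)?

Audio: 320 kbps = 0.320 Mbps.
Total bitrate: 5.320 Mbps.
Per item: 5.320 Mbps × 1140 s = 6,065 Mb = 758.1 MB.
Capacity: 500 GB = 4,000,000 Mb; 659.54 items → 659 complete.

659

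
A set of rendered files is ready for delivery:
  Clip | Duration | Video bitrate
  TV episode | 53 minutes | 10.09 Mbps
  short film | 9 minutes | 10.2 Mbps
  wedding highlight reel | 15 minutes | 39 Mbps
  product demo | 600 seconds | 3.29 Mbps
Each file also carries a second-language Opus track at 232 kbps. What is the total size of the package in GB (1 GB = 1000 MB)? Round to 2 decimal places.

9.48 GB

Audio: 232 kbps = 0.232 Mbps.
TV episode: 10.322 Mbps × 3180 s = 32824.0 Mb
short film: 10.432 Mbps × 540 s = 5633.3 Mb
wedding highlight reel: 39.232 Mbps × 900 s = 35308.8 Mb
product demo: 3.522 Mbps × 600 s = 2113.2 Mb
Total: 75879.2 Mb = 9484.9 MB.
= 9.485 GB.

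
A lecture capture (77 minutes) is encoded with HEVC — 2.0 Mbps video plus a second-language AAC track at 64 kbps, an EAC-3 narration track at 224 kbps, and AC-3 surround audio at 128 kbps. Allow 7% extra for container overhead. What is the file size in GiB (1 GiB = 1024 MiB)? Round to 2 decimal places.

1.39 GiB

77 min = 4620 s
Audio total: 64 + 224 + 128 = 416 kbps = 0.416 Mbps.
Total bitrate: 2.0 + 0.416 = 2.416 Mbps.
Stream data: 2.416 Mbps × 4620 s = 11161.9 Mb.
With 7% container overhead: ×1.07.
11,943 Mb = 1,492,906,800 bytes ÷ 1,073,741,824 = 1.390 GiB.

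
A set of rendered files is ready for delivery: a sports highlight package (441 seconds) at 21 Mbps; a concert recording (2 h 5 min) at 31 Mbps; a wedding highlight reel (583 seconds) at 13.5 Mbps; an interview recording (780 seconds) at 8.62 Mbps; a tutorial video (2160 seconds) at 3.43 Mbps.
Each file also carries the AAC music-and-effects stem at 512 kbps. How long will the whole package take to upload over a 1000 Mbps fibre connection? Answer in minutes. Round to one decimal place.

Audio: 512 kbps = 0.512 Mbps.
sports highlight package: 21.512 Mbps × 441 s = 9486.8 Mb
concert recording: 31.512 Mbps × 7500 s = 236340.0 Mb
wedding highlight reel: 14.012 Mbps × 583 s = 8169.0 Mb
interview recording: 9.132 Mbps × 780 s = 7123.0 Mb
tutorial video: 3.942 Mbps × 2160 s = 8514.7 Mb
Total: 269633.5 Mb = 33704.2 MB.
At 1000 Mbps: 269633.5 / 1000 = 270 s ≈ 4.49 minutes.

4.5 minutes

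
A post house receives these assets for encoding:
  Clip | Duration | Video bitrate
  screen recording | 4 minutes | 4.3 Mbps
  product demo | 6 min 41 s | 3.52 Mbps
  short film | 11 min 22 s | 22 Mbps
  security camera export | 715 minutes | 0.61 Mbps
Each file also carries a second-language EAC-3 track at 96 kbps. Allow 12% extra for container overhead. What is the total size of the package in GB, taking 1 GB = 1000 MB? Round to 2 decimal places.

6.70 GB

Audio: 96 kbps = 0.096 Mbps.
screen recording: 4.396 Mbps × 240 s × 1.12 = 1181.6 Mb
product demo: 3.616 Mbps × 401 s × 1.12 = 1624.0 Mb
short film: 22.096 Mbps × 682 s × 1.12 = 16877.8 Mb
security camera export: 0.706 Mbps × 42900 s × 1.12 = 33921.9 Mb
Total: 53605.4 Mb = 6700.7 MB.
= 6.701 GB.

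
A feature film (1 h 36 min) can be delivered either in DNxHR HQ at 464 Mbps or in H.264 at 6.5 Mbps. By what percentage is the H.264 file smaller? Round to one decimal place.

98.6%

1 h 36 min = 96 min = 5760 s
DNxHR HQ: 464.000 Mbps × 5760 s = 2672640.0 Mb = 334.080 GB.
H.264: 6.500 Mbps × 5760 s = 37440.0 Mb = 4.680 GB.
Reduction: (1 − 4.680/334.080) × 100 = 98.60%.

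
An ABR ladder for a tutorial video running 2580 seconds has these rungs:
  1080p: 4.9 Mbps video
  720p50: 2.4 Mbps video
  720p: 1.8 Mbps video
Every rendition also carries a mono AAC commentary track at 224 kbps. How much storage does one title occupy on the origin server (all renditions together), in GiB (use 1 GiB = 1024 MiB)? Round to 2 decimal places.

2.94 GiB

Audio: 224 kbps = 0.224 Mbps.
Sum of rendition bitrates: (4.9+0.224) + (2.4+0.224) + (1.8+0.224) = 9.772 Mbps.
× 2580 s = 25,212 Mb = 3,151 MB = 2.935 GiB.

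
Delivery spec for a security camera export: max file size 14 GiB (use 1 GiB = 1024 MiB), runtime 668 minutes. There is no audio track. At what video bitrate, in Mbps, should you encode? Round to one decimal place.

Budget: 14 GiB = 120259.1 Mb.
668 min = 40080 s
Total bitrate budget: 120259.1 Mb / 40080 s = 3.000 Mbps.

3.0 Mbps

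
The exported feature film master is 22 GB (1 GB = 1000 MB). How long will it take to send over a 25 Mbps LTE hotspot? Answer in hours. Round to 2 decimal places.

1.96 hours

File: 22 GB = 176000.0 Mb.
At 25 Mbps: 176000.0 / 25 = 7040.0 s ≈ 1.96 hours.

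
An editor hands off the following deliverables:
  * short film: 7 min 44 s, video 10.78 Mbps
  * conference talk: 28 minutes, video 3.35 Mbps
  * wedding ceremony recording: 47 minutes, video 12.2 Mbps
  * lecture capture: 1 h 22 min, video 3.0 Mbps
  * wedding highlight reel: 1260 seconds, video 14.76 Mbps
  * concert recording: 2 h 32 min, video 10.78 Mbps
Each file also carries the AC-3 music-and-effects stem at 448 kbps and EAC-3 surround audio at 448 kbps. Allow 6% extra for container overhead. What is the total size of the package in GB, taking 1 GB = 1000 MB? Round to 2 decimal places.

25.82 GB

Audio total: 448 + 448 = 896 kbps = 0.896 Mbps.
short film: 11.676 Mbps × 464 s × 1.06 = 5742.7 Mb
conference talk: 4.246 Mbps × 1680 s × 1.06 = 7561.3 Mb
wedding ceremony recording: 13.096 Mbps × 2820 s × 1.06 = 39146.6 Mb
lecture capture: 3.896 Mbps × 4920 s × 1.06 = 20318.4 Mb
wedding highlight reel: 15.656 Mbps × 1260 s × 1.06 = 20910.2 Mb
concert recording: 11.676 Mbps × 9120 s × 1.06 = 112874.2 Mb
Total: 206553.4 Mb = 25819.2 MB.
= 25.82 GB.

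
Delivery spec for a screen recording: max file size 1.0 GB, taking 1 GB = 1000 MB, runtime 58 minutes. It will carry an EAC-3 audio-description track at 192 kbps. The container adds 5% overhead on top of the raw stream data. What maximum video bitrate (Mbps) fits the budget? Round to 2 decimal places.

Budget: 1.0 GB = 8000.0 Mb.
Stream payload after overhead: 8000.0 / 1.05 = 7619.0 Mb.
58 min = 3480 s
Total bitrate budget: 7619.0 Mb / 3480 s = 2.189 Mbps.
Audio: 192 kbps = 0.192 Mbps.
Video: 2.189 − 0.192 = 1.997 Mbps.

2.00 Mbps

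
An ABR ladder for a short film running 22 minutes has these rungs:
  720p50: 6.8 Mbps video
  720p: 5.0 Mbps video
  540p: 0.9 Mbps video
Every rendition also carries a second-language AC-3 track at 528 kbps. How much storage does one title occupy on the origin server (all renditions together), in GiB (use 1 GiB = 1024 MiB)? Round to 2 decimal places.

22 min = 1320 s
Audio: 528 kbps = 0.528 Mbps.
Sum of rendition bitrates: (6.8+0.528) + (5.0+0.528) + (0.9+0.528) = 14.284 Mbps.
× 1320 s = 18,855 Mb = 2,357 MB = 2.195 GiB.

2.19 GiB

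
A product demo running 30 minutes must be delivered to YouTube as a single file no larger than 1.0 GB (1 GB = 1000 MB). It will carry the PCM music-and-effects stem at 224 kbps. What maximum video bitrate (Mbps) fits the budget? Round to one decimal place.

4.2 Mbps

Budget: 1.0 GB = 8000.0 Mb.
30 min = 1800 s
Total bitrate budget: 8000.0 Mb / 1800 s = 4.444 Mbps.
Audio: 224 kbps = 0.224 Mbps.
Video: 4.444 − 0.224 = 4.220 Mbps.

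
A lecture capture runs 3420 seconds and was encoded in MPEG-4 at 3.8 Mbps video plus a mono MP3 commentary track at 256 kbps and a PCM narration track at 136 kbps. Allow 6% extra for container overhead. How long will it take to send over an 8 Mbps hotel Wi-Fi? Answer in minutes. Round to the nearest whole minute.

32 minutes

Audio total: 256 + 136 = 392 kbps = 0.392 Mbps.
Total bitrate: 4.192 Mbps.
File: 4.192 Mbps × 3420 s = 14336.6 Mb.
With 6% container overhead: ×1.06. → 15196.8 Mb.
At 8 Mbps: 15196.8 / 8 = 1899.6 s ≈ 31.7 minutes.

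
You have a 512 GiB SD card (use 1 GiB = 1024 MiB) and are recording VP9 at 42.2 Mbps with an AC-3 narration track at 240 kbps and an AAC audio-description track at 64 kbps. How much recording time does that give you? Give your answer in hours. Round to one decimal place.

Audio total: 240 + 64 = 304 kbps = 0.304 Mbps.
Total bitrate: 42.2 + 0.304 = 42.504 Mbps.
Capacity: 512 GiB = 4,398,047 Mb.
Recording time: 4,398,047 / 42.504 = 103,474 s ≈ 28.7 hours.

28.7 hours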